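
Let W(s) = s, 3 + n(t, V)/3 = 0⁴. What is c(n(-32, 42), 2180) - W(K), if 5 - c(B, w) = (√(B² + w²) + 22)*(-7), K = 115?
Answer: 44 + 7*√4752481 ≈ 15304.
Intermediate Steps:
n(t, V) = -9 (n(t, V) = -9 + 3*0⁴ = -9 + 3*0 = -9 + 0 = -9)
c(B, w) = 159 + 7*√(B² + w²) (c(B, w) = 5 - (√(B² + w²) + 22)*(-7) = 5 - (22 + √(B² + w²))*(-7) = 5 - (-154 - 7*√(B² + w²)) = 5 + (154 + 7*√(B² + w²)) = 159 + 7*√(B² + w²))
c(n(-32, 42), 2180) - W(K) = (159 + 7*√((-9)² + 2180²)) - 1*115 = (159 + 7*√(81 + 4752400)) - 115 = (159 + 7*√4752481) - 115 = 44 + 7*√4752481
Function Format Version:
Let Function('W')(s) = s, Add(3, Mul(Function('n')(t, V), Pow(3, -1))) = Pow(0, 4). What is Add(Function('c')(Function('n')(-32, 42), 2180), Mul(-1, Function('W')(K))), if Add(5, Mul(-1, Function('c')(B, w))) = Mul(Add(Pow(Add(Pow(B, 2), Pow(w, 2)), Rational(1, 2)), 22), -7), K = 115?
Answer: Add(44, Mul(7, Pow(4752481, Rational(1, 2)))) ≈ 15304.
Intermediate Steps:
Function('n')(t, V) = -9 (Function('n')(t, V) = Add(-9, Mul(3, Pow(0, 4))) = Add(-9, Mul(3, 0)) = Add(-9, 0) = -9)
Function('c')(B, w) = Add(159, Mul(7, Pow(Add(Pow(B, 2), Pow(w, 2)), Rational(1, 2)))) (Function('c')(B, w) = Add(5, Mul(-1, Mul(Add(Pow(Add(Pow(B, 2), Pow(w, 2)), Rational(1, 2)), 22), -7))) = Add(5, Mul(-1, Mul(Add(22, Pow(Add(Pow(B, 2), Pow(w, 2)), Rational(1, 2))), -7))) = Add(5, Mul(-1, Add(-154, Mul(-7, Pow(Add(Pow(B, 2), Pow(w, 2)), Rational(1, 2)))))) = Add(5, Add(154, Mul(7, Pow(Add(Pow(B, 2), Pow(w, 2)), Rational(1, 2))))) = Add(159, Mul(7, Pow(Add(Pow(B, 2), Pow(w, 2)), Rational(1, 2)))))
Add(Function('c')(Function('n')(-32, 42), 2180), Mul(-1, Function('W')(K))) = Add(Add(159, Mul(7, Pow(Add(Pow(-9, 2), Pow(2180, 2)), Rational(1, 2)))), Mul(-1, 115)) = Add(Add(159, Mul(7, Pow(Add(81, 4752400), Rational(1, 2)))), -115) = Add(Add(159, Mul(7, Pow(4752481, Rational(1, 2)))), -115) = Add(44, Mul(7, Pow(4752481, Rational(1, 2))))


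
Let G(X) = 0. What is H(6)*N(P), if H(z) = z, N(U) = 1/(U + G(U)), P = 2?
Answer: 3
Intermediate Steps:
N(U) = 1/U (N(U) = 1/(U + 0) = 1/U)
H(6)*N(P) = 6/2 = 6*(1/2) = 3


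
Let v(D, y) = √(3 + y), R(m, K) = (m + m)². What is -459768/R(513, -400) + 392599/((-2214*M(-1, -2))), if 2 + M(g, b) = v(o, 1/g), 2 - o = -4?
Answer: 1272412403/7193286 + 392599*√2/4428 ≈ 302.28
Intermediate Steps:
o = 6 (o = 2 - 1*(-4) = 2 + 4 = 6)
R(m, K) = 4*m² (R(m, K) = (2*m)² = 4*m²)
M(g, b) = -2 + √(3 + 1/g)
-459768/R(513, -400) + 392599/((-2214*M(-1, -2))) = -459768/(4*513²) + 392599/((-2214*(-2 + √(3 + 1/(-1))))) = -459768/(4*263169) + 392599/((-2214*(-2 + √(3 - 1)))) = -459768/1052676 + 392599/((-2214*(-2 + √2))) = -459768*1/1052676 + 392599/(4428 - 2214*√2) = -38314/87723 + 392599/(4428 - 2214*√2)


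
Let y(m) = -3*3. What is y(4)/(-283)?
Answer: 9/283 ≈ 0.031802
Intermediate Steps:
y(m) = -9
y(4)/(-283) = -9/(-283) = -9*(-1/283) = 9/283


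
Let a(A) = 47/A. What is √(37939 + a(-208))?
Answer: √102586445/52 ≈ 194.78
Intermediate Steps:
√(37939 + a(-208)) = √(37939 + 47/(-208)) = √(37939 + 47*(-1/208)) = √(37939 - 47/208) = √(7891265/208) = √102586445/52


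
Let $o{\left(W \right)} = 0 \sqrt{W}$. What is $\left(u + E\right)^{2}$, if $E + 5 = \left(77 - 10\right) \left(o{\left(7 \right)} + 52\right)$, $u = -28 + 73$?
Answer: $12418576$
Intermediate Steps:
$o{\left(W \right)} = 0$
$u = 45$
$E = 3479$ ($E = -5 + \left(77 - 10\right) \left(0 + 52\right) = -5 + 67 \cdot 52 = -5 + 3484 = 3479$)
$\left(u + E\right)^{2} = \left(45 + 3479\right)^{2} = 3524^{2} = 12418576$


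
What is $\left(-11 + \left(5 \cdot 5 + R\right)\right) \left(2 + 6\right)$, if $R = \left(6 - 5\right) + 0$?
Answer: $120$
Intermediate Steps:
$R = 1$ ($R = 1 + 0 = 1$)
$\left(-11 + \left(5 \cdot 5 + R\right)\right) \left(2 + 6\right) = \left(-11 + \left(5 \cdot 5 + 1\right)\right) \left(2 + 6\right) = \left(-11 + \left(25 + 1\right)\right) 8 = \left(-11 + 26\right) 8 = 15 \cdot 8 = 120$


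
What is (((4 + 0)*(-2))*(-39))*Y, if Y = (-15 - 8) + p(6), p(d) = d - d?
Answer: -7176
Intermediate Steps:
p(d) = 0
Y = -23 (Y = (-15 - 8) + 0 = -23 + 0 = -23)
(((4 + 0)*(-2))*(-39))*Y = (((4 + 0)*(-2))*(-39))*(-23) = ((4*(-2))*(-39))*(-23) = -8*(-39)*(-23) = 312*(-23) = -7176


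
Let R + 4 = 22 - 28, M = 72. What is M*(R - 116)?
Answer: -9072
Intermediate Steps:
R = -10 (R = -4 + (22 - 28) = -4 - 6 = -10)
M*(R - 116) = 72*(-10 - 116) = 72*(-126) = -9072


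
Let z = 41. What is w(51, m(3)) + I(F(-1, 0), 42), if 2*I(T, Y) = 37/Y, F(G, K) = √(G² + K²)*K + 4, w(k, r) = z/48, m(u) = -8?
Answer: 145/112 ≈ 1.2946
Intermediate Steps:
w(k, r) = 41/48
F(G, K) = 4 + K*√(G² + K²) (F(G, K) = K*√(G² + K²) + 4 = 4 + K*√(G² + K²))
I(T, Y) = 37/(2*Y) (I(T, Y) = (37/Y)/2 = 37/(2*Y))
w(51, m(3)) + I(F(-1, 0), 42) = 41/48 + (37/2)/42 = 41/48 + (37/2)*(1/42) = 41/48 + 37/84 = 145/112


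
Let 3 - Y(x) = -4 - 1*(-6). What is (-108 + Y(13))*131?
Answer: -14017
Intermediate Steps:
Y(x) = 1 (Y(x) = 3 - (-4 - 1*(-6)) = 3 - (-4 + 6) = 3 - 1*2 = 3 - 2 = 1)
(-108 + Y(13))*131 = (-108 + 1)*131 = -107*131 = -14017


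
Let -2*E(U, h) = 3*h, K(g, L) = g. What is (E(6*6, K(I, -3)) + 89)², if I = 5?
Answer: 26569/4 ≈ 6642.3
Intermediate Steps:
E(U, h) = -3*h/2
(E(6*6, K(I, -3)) + 89)² = (-3/2*5 + 89)² = (-15/2 + 89)² = (163/2)² = 26569/4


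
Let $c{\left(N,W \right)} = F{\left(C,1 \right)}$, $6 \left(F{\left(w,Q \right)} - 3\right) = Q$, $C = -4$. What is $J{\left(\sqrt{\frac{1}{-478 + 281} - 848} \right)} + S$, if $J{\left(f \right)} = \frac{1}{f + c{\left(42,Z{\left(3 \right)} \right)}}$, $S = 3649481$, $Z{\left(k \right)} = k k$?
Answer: $\frac{22207708669747}{6085169} - \frac{36 i \sqrt{32910229}}{6085169} \approx 3.6495 \cdot 10^{6} - 0.033939 i$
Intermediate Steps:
$F{\left(w,Q \right)} = 3 + \frac{Q}{6}$
$Z{\left(k \right)} = k^{2}$
$c{\left(N,W \right)} = \frac{19}{6}$ ($c{\left(N,W \right)} = 3 + \frac{1}{6} \cdot 1 = 3 + \frac{1}{6} = \frac{19}{6}$)
$J{\left(f \right)} = \frac{1}{\frac{19}{6} + f}$ ($J{\left(f \right)} = \frac{1}{f + \frac{19}{6}} = \frac{1}{\frac{19}{6} + f}$)
$J{\left(\sqrt{\frac{1}{-478 + 281} - 848} \right)} + S = \frac{6}{19 + 6 \sqrt{\frac{1}{-478 + 281} - 848}} + 3649481 = \frac{6}{19 + 6 \sqrt{\frac{1}{-197} - 848}} + 3649481 = \frac{6}{19 + 6 \sqrt{- \frac{1}{197} - 848}} + 3649481 = \frac{6}{19 + 6 \sqrt{- \frac{167057}{197}}} + 3649481 = \frac{6}{19 + 6 \frac{i \sqrt{32910229}}{197}} + 3649481 = \frac{6}{19 + \frac{6 i \sqrt{32910229}}{197}} + 3649481 = 3649481 + \frac{6}{19 + \frac{6 i \sqrt{32910229}}{197}}$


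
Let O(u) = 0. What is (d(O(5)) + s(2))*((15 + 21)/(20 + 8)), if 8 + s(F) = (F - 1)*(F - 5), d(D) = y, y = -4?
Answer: -135/7 ≈ -19.286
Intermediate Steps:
d(D) = -4
s(F) = -8 + (-1 + F)*(-5 + F) (s(F) = -8 + (F - 1)*(F - 5) = -8 + (-1 + F)*(-5 + F))
(d(O(5)) + s(2))*((15 + 21)/(20 + 8)) = (-4 + (-3 + 2² - 6*2))*((15 + 21)/(20 + 8)) = (-4 + (-3 + 4 - 12))*(36/28) = (-4 - 11)*(36*(1/28)) = -15*9/7 = -135/7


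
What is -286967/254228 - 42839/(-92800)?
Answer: -3934916077/5898089600 ≈ -0.66715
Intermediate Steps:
-286967/254228 - 42839/(-92800) = -286967*1/254228 - 42839*(-1/92800) = -286967/254228 + 42839/92800 = -3934916077/5898089600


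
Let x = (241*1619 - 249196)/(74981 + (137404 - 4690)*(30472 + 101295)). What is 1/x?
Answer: 17487400619/140983 ≈ 1.2404e+5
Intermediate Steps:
x = 140983/17487400619 (x = (390179 - 249196)/(74981 + 132714*131767) = 140983/(74981 + 17487325638) = 140983/17487400619 ≈ 8.0620e-6)
1/x = 1/(140983/17487400619) = 17487400619/140983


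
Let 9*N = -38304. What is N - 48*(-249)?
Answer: 7696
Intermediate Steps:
N = -4256 (N = (1/9)*(-38304) = -4256)
N - 48*(-249) = -4256 - 48*(-249) = -4256 - 1*(-11952) = -4256 + 11952 = 7696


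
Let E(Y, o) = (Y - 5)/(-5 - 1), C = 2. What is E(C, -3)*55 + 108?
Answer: 271/2 ≈ 135.50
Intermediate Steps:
E(Y, o) = ⅚ - Y/6 (E(Y, o) = (-5 + Y)/(-6) = (-5 + Y)*(-⅙) = ⅚ - Y/6)
E(C, -3)*55 + 108 = (⅚ - ⅙*2)*55 + 108 = (⅚ - ⅓)*55 + 108 = (½)*55 + 108 = 55/2 + 108 = 271/2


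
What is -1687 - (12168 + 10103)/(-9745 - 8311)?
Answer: -30438201/18056 ≈ -1685.8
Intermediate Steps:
-1687 - (12168 + 10103)/(-9745 - 8311) = -1687 - 22271/(-18056) = -1687 - 22271*(-1)/18056 = -1687 - 1*(-22271/18056) = -1687 + 22271/18056 = -30438201/18056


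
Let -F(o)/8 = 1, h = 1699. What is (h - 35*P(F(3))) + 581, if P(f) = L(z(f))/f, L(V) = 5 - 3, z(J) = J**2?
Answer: 9155/4 ≈ 2288.8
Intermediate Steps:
F(o) = -8 (F(o) = -8*1 = -8)
L(V) = 2
P(f) = 2/f
(h - 35*P(F(3))) + 581 = (1699 - 70/(-8)) + 581 = (1699 - 70*(-1)/8) + 581 = (1699 - 35*(-1/4)) + 581 = (1699 + 35/4) + 581 = 6831/4 + 581 = 9155/4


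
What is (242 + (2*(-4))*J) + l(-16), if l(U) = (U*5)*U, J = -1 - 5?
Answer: 1570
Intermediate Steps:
J = -6
l(U) = 5*U² (l(U) = (5*U)*U = 5*U²)
(242 + (2*(-4))*J) + l(-16) = (242 + (2*(-4))*(-6)) + 5*(-16)² = (242 - 8*(-6)) + 5*256 = (242 + 48) + 1280 = 290 + 1280 = 1570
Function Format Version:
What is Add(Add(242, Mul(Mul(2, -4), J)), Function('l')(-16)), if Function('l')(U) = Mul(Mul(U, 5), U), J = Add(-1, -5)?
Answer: 1570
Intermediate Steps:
J = -6
Function('l')(U) = Mul(5, Pow(U, 2)) (Function('l')(U) = Mul(Mul(5, U), U) = Mul(5, Pow(U, 2)))
Add(Add(242, Mul(Mul(2, -4), J)), Function('l')(-16)) = Add(Add(242, Mul(Mul(2, -4), -6)), Mul(5, Pow(-16, 2))) = Add(Add(242, Mul(-8, -6)), Mul(5, 256)) = Add(Add(242, 48), 1280) = Add(290, 1280) = 1570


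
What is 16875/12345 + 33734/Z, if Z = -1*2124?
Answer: -12686791/874026 ≈ -14.515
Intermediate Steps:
Z = -2124
16875/12345 + 33734/Z = 16875/12345 + 33734/(-2124) = 16875*(1/12345) + 33734*(-1/2124) = 1125/823 - 16867/1062 = -12686791/874026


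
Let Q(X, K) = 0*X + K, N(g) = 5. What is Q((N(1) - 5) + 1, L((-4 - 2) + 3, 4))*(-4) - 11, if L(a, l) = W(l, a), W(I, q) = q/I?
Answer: -8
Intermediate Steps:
L(a, l) = a/l
Q(X, K) = K (Q(X, K) = 0 + K = K)
Q((N(1) - 5) + 1, L((-4 - 2) + 3, 4))*(-4) - 11 = (((-4 - 2) + 3)/4)*(-4) - 11 = ((-6 + 3)*(¼))*(-4) - 11 = -3*¼*(-4) - 11 = -¾*(-4) - 11 = 3 - 11 = -8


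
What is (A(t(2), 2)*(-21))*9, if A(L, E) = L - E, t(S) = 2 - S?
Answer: 378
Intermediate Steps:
(A(t(2), 2)*(-21))*9 = (((2 - 1*2) - 1*2)*(-21))*9 = (((2 - 2) - 2)*(-21))*9 = ((0 - 2)*(-21))*9 = -2*(-21)*9 = 42*9 = 378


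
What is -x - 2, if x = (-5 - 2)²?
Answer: -51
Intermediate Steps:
x = 49 (x = (-7)² = 49)
-x - 2 = -1*49 - 2 = -49 - 2 = -51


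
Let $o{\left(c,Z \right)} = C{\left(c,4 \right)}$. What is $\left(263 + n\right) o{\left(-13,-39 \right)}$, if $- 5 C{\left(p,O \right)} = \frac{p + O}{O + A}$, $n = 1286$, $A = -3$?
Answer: $\frac{13941}{5} \approx 2788.2$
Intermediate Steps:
$C{\left(p,O \right)} = - \frac{O + p}{5 \left(-3 + O\right)}$ ($C{\left(p,O \right)} = - \frac{\left(p + O\right) \frac{1}{O - 3}}{5} = - \frac{\left(O + p\right) \frac{1}{-3 + O}}{5} = - \frac{\frac{1}{-3 + O} \left(O + p\right)}{5} = - \frac{O + p}{5 \left(-3 + O\right)}$)
$o{\left(c,Z \right)} = - \frac{4}{5} - \frac{c}{5}$ ($o{\left(c,Z \right)} = \frac{\left(-1\right) 4 - c}{5 \left(-3 + 4\right)} = \frac{-4 - c}{5 \cdot 1} = \frac{1}{5} \cdot 1 \left(-4 - c\right) = - \frac{4}{5} - \frac{c}{5}$)
$\left(263 + n\right) o{\left(-13,-39 \right)} = \left(263 + 1286\right) \left(- \frac{4}{5} - - \frac{13}{5}\right) = 1549 \left(- \frac{4}{5} + \frac{13}{5}\right) = 1549 \cdot \frac{9}{5} = \frac{13941}{5}$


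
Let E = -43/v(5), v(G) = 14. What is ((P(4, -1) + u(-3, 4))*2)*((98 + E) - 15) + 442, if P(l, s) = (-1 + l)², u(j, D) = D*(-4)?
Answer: -677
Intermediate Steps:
E = -43/14 ≈ -3.0714
u(j, D) = -4*D
((P(4, -1) + u(-3, 4))*2)*((98 + E) - 15) + 442 = (((-1 + 4)² - 4*4)*2)*((98 - 43/14) - 15) + 442 = ((3² - 16)*2)*(1329/14 - 15) + 442 = ((9 - 16)*2)*(1119/14) + 442 = -7*2*(1119/14) + 442 = -14*1119/14 + 442 = -1119 + 442 = -677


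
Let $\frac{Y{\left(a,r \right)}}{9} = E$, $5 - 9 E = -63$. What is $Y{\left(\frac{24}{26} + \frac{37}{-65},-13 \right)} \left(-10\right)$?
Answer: $-680$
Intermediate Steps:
$E = \frac{68}{9}$ ($E = \frac{5}{9} - -7 = \frac{5}{9} + 7 = \frac{68}{9} \approx 7.5556$)
$Y{\left(a,r \right)} = 68$ ($Y{\left(a,r \right)} = 9 \cdot \frac{68}{9} = 68$)
$Y{\left(\frac{24}{26} + \frac{37}{-65},-13 \right)} \left(-10\right) = 68 \left(-10\right) = -680$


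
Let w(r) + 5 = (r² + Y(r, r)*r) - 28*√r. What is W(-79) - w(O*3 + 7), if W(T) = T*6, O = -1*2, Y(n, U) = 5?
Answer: -447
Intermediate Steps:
O = -2
W(T) = 6*T
w(r) = -5 + r² - 28*√r + 5*r (w(r) = -5 + ((r² + 5*r) - 28*√r) = -5 + (r² - 28*√r + 5*r) = -5 + r² - 28*√r + 5*r)
W(-79) - w(O*3 + 7) = 6*(-79) - (-5 + (-2*3 + 7)² - 28*√(-2*3 + 7) + 5*(-2*3 + 7)) = -474 - (-5 + (-6 + 7)² - 28*√(-6 + 7) + 5*(-6 + 7)) = -474 - (-5 + 1² - 28*√1 + 5*1) = -474 - (-5 + 1 - 28*1 + 5) = -474 - (-5 + 1 - 28 + 5) = -474 - 1*(-27) = -474 + 27 = -447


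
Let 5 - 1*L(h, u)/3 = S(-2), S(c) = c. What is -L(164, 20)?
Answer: -21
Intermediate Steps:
L(h, u) = 21 (L(h, u) = 15 - 3*(-2) = 15 + 6 = 21)
-L(164, 20) = -1*21 = -21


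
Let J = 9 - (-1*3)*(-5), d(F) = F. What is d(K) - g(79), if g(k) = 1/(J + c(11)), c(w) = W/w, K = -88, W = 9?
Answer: -5005/57 ≈ -87.807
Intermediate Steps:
c(w) = 9/w
J = -6 (J = 9 - (-3)*(-5) = 9 - 1*15 = 9 - 15 = -6)
g(k) = -11/57 (g(k) = 1/(-6 + 9/11) = 1/(-57/11) = -11/57)
d(K) - g(79) = -88 - 1*(-11/57) = -88 + 11/57 = -5005/57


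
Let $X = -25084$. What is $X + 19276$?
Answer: $-5808$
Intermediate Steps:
$X + 19276 = -25084 + 19276 = -5808$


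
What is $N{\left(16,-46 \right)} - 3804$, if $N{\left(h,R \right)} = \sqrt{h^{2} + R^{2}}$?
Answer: $-3804 + 2 \sqrt{593} \approx -3755.3$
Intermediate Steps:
$N{\left(h,R \right)} = \sqrt{R^{2} + h^{2}}$
$N{\left(16,-46 \right)} - 3804 = \sqrt{\left(-46\right)^{2} + 16^{2}} - 3804 = \sqrt{2116 + 256} - 3804 = \sqrt{2372} - 3804 = 2 \sqrt{593} - 3804 = -3804 + 2 \sqrt{593}$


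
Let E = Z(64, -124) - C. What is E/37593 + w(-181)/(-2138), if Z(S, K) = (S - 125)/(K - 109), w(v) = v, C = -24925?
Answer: 4667342819/6242367774 ≈ 0.74769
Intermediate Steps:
Z(S, K) = (-125 + S)/(-109 + K)
E = 5807586/233 (E = (-125 + 64)/(-109 - 124) - 1*(-24925) = -61/(-233) + 24925 = -1/233*(-61) + 24925 = 61/233 + 24925 = 5807586/233 ≈ 24925.)
E/37593 + w(-181)/(-2138) = (5807586/233)/37593 - 181/(-2138) = (5807586/233)*(1/37593) - 181*(-1/2138) = 1935862/2919723 + 181/2138 = 4667342819/6242367774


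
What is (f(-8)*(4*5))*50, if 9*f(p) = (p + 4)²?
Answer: 16000/9 ≈ 1777.8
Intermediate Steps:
f(p) = (4 + p)²/9 (f(p) = (p + 4)²/9 = (4 + p)²/9)
(f(-8)*(4*5))*50 = (((4 - 8)²/9)*(4*5))*50 = (((⅑)*(-4)²)*20)*50 = (((⅑)*16)*20)*50 = ((16/9)*20)*50 = (320/9)*50 = 16000/9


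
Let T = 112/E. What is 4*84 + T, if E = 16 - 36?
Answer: 1652/5 ≈ 330.40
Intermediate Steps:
E = -20
T = -28/5 (T = 112/(-20) = 112*(-1/20) = -28/5 ≈ -5.6000)
4*84 + T = 4*84 - 28/5 = 336 - 28/5 = 1652/5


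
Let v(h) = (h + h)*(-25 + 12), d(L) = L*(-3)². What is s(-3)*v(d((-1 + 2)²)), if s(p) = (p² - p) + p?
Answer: -2106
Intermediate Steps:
s(p) = p²
d(L) = 9*L (d(L) = L*9 = 9*L)
v(h) = -26*h (v(h) = (2*h)*(-13) = -26*h)
s(-3)*v(d((-1 + 2)²)) = (-3)²*(-234*(-1 + 2)²) = 9*(-234*1²) = 9*(-234) = -2106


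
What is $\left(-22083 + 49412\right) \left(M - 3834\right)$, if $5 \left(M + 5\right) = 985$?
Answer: $-99532218$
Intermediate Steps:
$M = 192$ ($M = -5 + \frac{1}{5} \cdot 985 = -5 + 197 = 192$)
$\left(-22083 + 49412\right) \left(M - 3834\right) = \left(-22083 + 49412\right) \left(192 - 3834\right) = 27329 \left(-3642\right) = -99532218$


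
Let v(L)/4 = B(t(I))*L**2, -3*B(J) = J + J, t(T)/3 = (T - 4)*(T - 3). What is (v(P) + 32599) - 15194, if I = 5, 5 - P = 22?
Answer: 12781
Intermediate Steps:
P = -17 (P = 5 - 1*22 = 5 - 22 = -17)
t(T) = 3*(-4 + T)*(-3 + T) (t(T) = 3*((T - 4)*(T - 3)) = 3*((-4 + T)*(-3 + T)) = 3*(-4 + T)*(-3 + T))
B(J) = -2*J/3 (B(J) = -(J + J)/3 = -2*J/3)
v(L) = -16*L**2 (v(L) = 4*((-2*(36 - 21*5 + 3*5**2)/3)*L**2) = 4*((-2*(36 - 105 + 3*25)/3)*L**2) = 4*((-2*(36 - 105 + 75)/3)*L**2) = 4*((-2/3*6)*L**2) = 4*(-4*L**2) = -16*L**2)
(v(P) + 32599) - 15194 = (-16*(-17)**2 + 32599) - 15194 = (-16*289 + 32599) - 15194 = (-4624 + 32599) - 15194 = 27975 - 15194 = 12781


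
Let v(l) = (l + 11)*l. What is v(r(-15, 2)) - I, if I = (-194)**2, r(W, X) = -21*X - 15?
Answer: -35014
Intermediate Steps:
r(W, X) = -15 - 21*X
I = 37636
v(l) = l*(11 + l) (v(l) = (11 + l)*l = l*(11 + l))
v(r(-15, 2)) - I = (-15 - 21*2)*(11 + (-15 - 21*2)) - 1*37636 = (-15 - 42)*(11 + (-15 - 42)) - 37636 = -57*(11 - 57) - 37636 = -57*(-46) - 37636 = 2622 - 37636 = -35014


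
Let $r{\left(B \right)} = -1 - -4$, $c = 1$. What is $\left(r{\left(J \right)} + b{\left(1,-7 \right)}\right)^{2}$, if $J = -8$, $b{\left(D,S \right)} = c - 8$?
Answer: $16$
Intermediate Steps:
$b{\left(D,S \right)} = -7$ ($b{\left(D,S \right)} = 1 - 8 = -7$)
$r{\left(B \right)} = 3$ ($r{\left(B \right)} = -1 + 4 = 3$)
$\left(r{\left(J \right)} + b{\left(1,-7 \right)}\right)^{2} = \left(3 - 7\right)^{2} = \left(-4\right)^{2} = 16$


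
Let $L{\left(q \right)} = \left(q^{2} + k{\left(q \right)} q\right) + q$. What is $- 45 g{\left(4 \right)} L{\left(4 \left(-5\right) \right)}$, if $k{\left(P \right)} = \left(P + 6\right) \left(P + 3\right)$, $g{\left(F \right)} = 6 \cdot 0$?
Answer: $0$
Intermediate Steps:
$g{\left(F \right)} = 0$
$k{\left(P \right)} = \left(3 + P\right) \left(6 + P\right)$ ($k{\left(P \right)} = \left(6 + P\right) \left(3 + P\right) = \left(3 + P\right) \left(6 + P\right)$)
$L{\left(q \right)} = q + q^{2} + q \left(18 + q^{2} + 9 q\right)$ ($L{\left(q \right)} = \left(q^{2} + \left(18 + q^{2} + 9 q\right) q\right) + q = \left(q^{2} + q \left(18 + q^{2} + 9 q\right)\right) + q = q + q^{2} + q \left(18 + q^{2} + 9 q\right)$)
$- 45 g{\left(4 \right)} L{\left(4 \left(-5\right) \right)} = \left(-45\right) 0 \cdot 4 \left(-5\right) \left(19 + \left(4 \left(-5\right)\right)^{2} + 10 \cdot 4 \left(-5\right)\right) = 0 \left(- 20 \left(19 + \left(-20\right)^{2} + 10 \left(-20\right)\right)\right) = 0 \left(- 20 \left(19 + 400 - 200\right)\right) = 0 \left(\left(-20\right) 219\right) = 0 \left(-4380\right) = 0$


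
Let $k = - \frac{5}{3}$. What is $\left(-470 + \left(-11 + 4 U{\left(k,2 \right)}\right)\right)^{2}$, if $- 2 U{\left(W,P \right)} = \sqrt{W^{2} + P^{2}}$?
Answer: $\frac{2082493}{9} + \frac{1924 \sqrt{61}}{3} \approx 2.364 \cdot 10^{5}$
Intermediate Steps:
$k = - \frac{5}{3}$ ($k = \left(-5\right) \frac{1}{3} = - \frac{5}{3} \approx -1.6667$)
$U{\left(W,P \right)} = - \frac{\sqrt{P^{2} + W^{2}}}{2}$ ($U{\left(W,P \right)} = - \frac{\sqrt{W^{2} + P^{2}}}{2} = - \frac{\sqrt{P^{2} + W^{2}}}{2}$)
$\left(-470 + \left(-11 + 4 U{\left(k,2 \right)}\right)\right)^{2} = \left(-470 - \left(11 - 4 \left(- \frac{\sqrt{2^{2} + \left(- \frac{5}{3}\right)^{2}}}{2}\right)\right)\right)^{2} = \left(-470 - \left(11 - 4 \left(- \frac{\sqrt{4 + \frac{25}{9}}}{2}\right)\right)\right)^{2} = \left(-470 - \left(11 - 4 \left(- \frac{\sqrt{\frac{61}{9}}}{2}\right)\right)\right)^{2} = \left(-470 - \left(11 - 4 \left(- \frac{\frac{1}{3} \sqrt{61}}{2}\right)\right)\right)^{2} = \left(-470 - \left(11 - 4 \left(- \frac{\sqrt{61}}{6}\right)\right)\right)^{2} = \left(-470 - \left(11 + \frac{2 \sqrt{61}}{3}\right)\right)^{2} = \left(-481 - \frac{2 \sqrt{61}}{3}\right)^{2}$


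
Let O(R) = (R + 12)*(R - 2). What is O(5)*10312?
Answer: 525912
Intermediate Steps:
O(R) = (-2 + R)*(12 + R) (O(R) = (12 + R)*(-2 + R) = (-2 + R)*(12 + R))
O(5)*10312 = (-24 + 5² + 10*5)*10312 = (-24 + 25 + 50)*10312 = 51*10312 = 525912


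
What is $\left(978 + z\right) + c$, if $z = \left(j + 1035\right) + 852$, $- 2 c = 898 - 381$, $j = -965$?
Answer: $\frac{3283}{2} \approx 1641.5$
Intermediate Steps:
$c = - \frac{517}{2}$ ($c = - \frac{898 - 381}{2} = \left(- \frac{1}{2}\right) 517 = - \frac{517}{2} \approx -258.5$)
$z = 922$ ($z = \left(-965 + 1035\right) + 852 = 70 + 852 = 922$)
$\left(978 + z\right) + c = \left(978 + 922\right) - \frac{517}{2} = 1900 - \frac{517}{2} = \frac{3283}{2}$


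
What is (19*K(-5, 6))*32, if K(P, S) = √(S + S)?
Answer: 1216*√3 ≈ 2106.2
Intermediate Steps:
K(P, S) = √2*√S (K(P, S) = √(2*S) = √2*√S)
(19*K(-5, 6))*32 = (19*(√2*√6))*32 = (19*(2*√3))*32 = (38*√3)*32 = 1216*√3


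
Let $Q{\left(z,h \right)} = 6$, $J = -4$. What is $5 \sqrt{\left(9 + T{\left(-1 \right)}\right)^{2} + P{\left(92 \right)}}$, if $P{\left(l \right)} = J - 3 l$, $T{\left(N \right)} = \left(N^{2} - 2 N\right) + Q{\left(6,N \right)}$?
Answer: $10 \sqrt{11} \approx 33.166$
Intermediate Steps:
$T{\left(N \right)} = 6 + N^{2} - 2 N$ ($T{\left(N \right)} = \left(N^{2} - 2 N\right) + 6 = 6 + N^{2} - 2 N$)
$P{\left(l \right)} = -4 - 3 l$
$5 \sqrt{\left(9 + T{\left(-1 \right)}\right)^{2} + P{\left(92 \right)}} = 5 \sqrt{\left(9 + \left(6 + \left(-1\right)^{2} - -2\right)\right)^{2} - 280} = 5 \sqrt{\left(9 + \left(6 + 1 + 2\right)\right)^{2} - 280} = 5 \sqrt{\left(9 + 9\right)^{2} - 280} = 5 \sqrt{18^{2} - 280} = 5 \sqrt{324 - 280} = 5 \sqrt{44} = 5 \cdot 2 \sqrt{11} = 10 \sqrt{11}$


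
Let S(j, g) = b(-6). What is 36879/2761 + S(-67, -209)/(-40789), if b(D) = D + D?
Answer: 1504290663/112618429 ≈ 13.357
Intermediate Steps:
b(D) = 2*D
S(j, g) = -12 (S(j, g) = 2*(-6) = -12)
36879/2761 + S(-67, -209)/(-40789) = 36879/2761 - 12/(-40789) = 36879*(1/2761) - 12*(-1/40789) = 36879/2761 + 12/40789 = 1504290663/112618429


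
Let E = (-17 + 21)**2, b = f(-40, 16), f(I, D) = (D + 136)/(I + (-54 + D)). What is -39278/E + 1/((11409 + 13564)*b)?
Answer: -716803867/291992 ≈ -2454.9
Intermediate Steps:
f(I, D) = (136 + D)/(-54 + D + I)
b = -76/39 (b = (136 + 16)/(-54 + 16 - 40) = 152/(-78) = -1/78*152 = -76/39 ≈ -1.9487)
E = 16 (E = 4**2 = 16)
-39278/E + 1/((11409 + 13564)*b) = -39278/16 + 1/((11409 + 13564)*(-76/39)) = -39278*1/16 - 39/76/24973 = -19639/8 + (1/24973)*(-39/76) = -19639/8 - 3/145996 = -716803867/291992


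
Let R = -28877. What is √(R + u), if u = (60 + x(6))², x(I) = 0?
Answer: I*√25277 ≈ 158.99*I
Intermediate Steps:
u = 3600 (u = (60 + 0)² = 60² = 3600)
√(R + u) = √(-28877 + 3600) = √(-25277) = I*√25277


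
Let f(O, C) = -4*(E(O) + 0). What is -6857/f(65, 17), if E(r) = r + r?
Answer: 6857/520 ≈ 13.187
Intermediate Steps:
E(r) = 2*r
f(O, C) = -8*O (f(O, C) = -4*(2*O + 0) = -8*O)
-6857/f(65, 17) = -6857/((-8*65)) = -6857/(-520) = -6857*(-1/520) = 6857/520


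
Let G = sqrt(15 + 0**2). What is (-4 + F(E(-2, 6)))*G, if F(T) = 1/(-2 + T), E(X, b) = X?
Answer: -17*sqrt(15)/4 ≈ -16.460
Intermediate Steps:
G = sqrt(15) (G = sqrt(15 + 0) = sqrt(15) ≈ 3.8730)
(-4 + F(E(-2, 6)))*G = (-4 + 1/(-2 - 2))*sqrt(15) = (-4 + 1/(-4))*sqrt(15) = (-4 - 1/4)*sqrt(15) = -17*sqrt(15)/4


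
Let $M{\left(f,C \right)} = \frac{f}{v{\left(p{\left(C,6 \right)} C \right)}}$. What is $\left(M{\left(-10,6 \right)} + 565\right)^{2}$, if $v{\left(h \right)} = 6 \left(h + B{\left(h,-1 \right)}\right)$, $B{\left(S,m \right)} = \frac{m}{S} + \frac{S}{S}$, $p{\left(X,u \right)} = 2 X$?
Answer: $\frac{352587751681}{1104601} \approx 3.192 \cdot 10^{5}$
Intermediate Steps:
$B{\left(S,m \right)} = 1 + \frac{m}{S}$ ($B{\left(S,m \right)} = \frac{m}{S} + 1 = 1 + \frac{m}{S}$)
$v{\left(h \right)} = 6 h + \frac{6 \left(-1 + h\right)}{h}$ ($v{\left(h \right)} = 6 \left(h + \frac{h - 1}{h}\right) = 6 \left(h + \frac{-1 + h}{h}\right) = 6 h + \frac{6 \left(-1 + h\right)}{h}$)
$M{\left(f,C \right)} = \frac{f}{6 - \frac{3}{C^{2}} + 12 C^{2}}$ ($M{\left(f,C \right)} = \frac{f}{6 - \frac{6}{2 C C} + 6 \cdot 2 C C} = \frac{f}{6 - \frac{6}{2 C^{2}} + 6 \cdot 2 C^{2}} = \frac{f}{6 - 6 \frac{1}{2 C^{2}} + 12 C^{2}} = \frac{f}{6 - \frac{3}{C^{2}} + 12 C^{2}}$)
$\left(M{\left(-10,6 \right)} + 565\right)^{2} = \left(\frac{1}{3} \left(-10\right) 6^{2} \frac{1}{-1 + 2 \cdot 6^{2} + 4 \cdot 6^{4}} + 565\right)^{2} = \left(\frac{1}{3} \left(-10\right) 36 \frac{1}{-1 + 2 \cdot 36 + 4 \cdot 1296} + 565\right)^{2} = \left(\frac{1}{3} \left(-10\right) 36 \frac{1}{-1 + 72 + 5184} + 565\right)^{2} = \left(\frac{1}{3} \left(-10\right) 36 \cdot \frac{1}{5255} + 565\right)^{2} = \left(- \frac{24}{1051} + 565\right)^{2} = \left(\frac{593791}{1051}\right)^{2} = \frac{352587751681}{1104601}$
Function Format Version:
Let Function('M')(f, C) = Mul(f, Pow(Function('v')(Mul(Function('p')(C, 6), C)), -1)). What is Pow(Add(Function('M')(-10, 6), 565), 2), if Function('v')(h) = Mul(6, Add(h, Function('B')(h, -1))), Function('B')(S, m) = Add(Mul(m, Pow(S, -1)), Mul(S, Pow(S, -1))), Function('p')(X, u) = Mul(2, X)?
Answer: Rational(352587751681, 1104601) ≈ 3.1920e+5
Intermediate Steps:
Function('B')(S, m) = Add(1, Mul(m, Pow(S, -1))) (Function('B')(S, m) = Add(Mul(m, Pow(S, -1)), 1) = Add(1, Mul(m, Pow(S, -1))))
Function('v')(h) = Add(Mul(6, h), Mul(6, Pow(h, -1), Add(-1, h))) (Function('v')(h) = Mul(6, Add(h, Mul(Pow(h, -1), Add(h, -1)))) = Mul(6, Add(h, Mul(Pow(h, -1), Add(-1, h)))) = Add(Mul(6, h), Mul(6, Pow(h, -1), Add(-1, h))))
Function('M')(f, C) = Mul(f, Pow(Add(6, Mul(-3, Pow(C, -2)), Mul(12, Pow(C, 2))), -1)) (Function('M')(f, C) = Mul(f, Pow(Add(6, Mul(-6, Pow(Mul(Mul(2, C), C), -1)), Mul(6, Mul(Mul(2, C), C))), -1)) = Mul(f, Pow(Add(6, Mul(-6, Pow(Mul(2, Pow(C, 2)), -1)), Mul(6, Mul(2, Pow(C, 2)))), -1)) = Mul(f, Pow(Add(6, Mul(-6, Mul(Rational(1, 2), Pow(C, -2))), Mul(12, Pow(C, 2))), -1)) = Mul(f, Pow(Add(6, Mul(-3, Pow(C, -2)), Mul(12, Pow(C, 2))), -1)))
Pow(Add(Function('M')(-10, 6), 565), 2) = Pow(Add(Mul(Rational(1, 3), -10, Pow(6, 2), Pow(Add(-1, Mul(2, Pow(6, 2)), Mul(4, Pow(6, 4))), -1)), 565), 2) = Pow(Add(Mul(Rational(1, 3), -10, 36, Pow(Add(-1, Mul(2, 36), Mul(4, 1296)), -1)), 565), 2) = Pow(Add(Mul(Rational(1, 3), -10, 36, Pow(Add(-1, 72, 5184), -1)), 565), 2) = Pow(Add(Mul(Rational(1, 3), -10, 36, Pow(5255, -1)), 565), 2) = Pow(Add(Mul(Rational(1, 3), -10, 36, Rational(1, 5255)), 565), 2) = Pow(Add(Rational(-24, 1051), 565), 2) = Pow(Rational(593791, 1051), 2) = Rational(352587751681, 1104601)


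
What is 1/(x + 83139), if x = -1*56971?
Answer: 1/26168 ≈ 3.8215e-5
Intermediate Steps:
x = -56971
1/(x + 83139) = 1/(-56971 + 83139) = 1/26168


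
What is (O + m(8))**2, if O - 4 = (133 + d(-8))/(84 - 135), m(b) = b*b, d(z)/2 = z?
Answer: 1247689/289 ≈ 4317.3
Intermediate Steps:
d(z) = 2*z
m(b) = b**2
O = 29/17 (O = 4 + (133 + 2*(-8))/(84 - 135) = 4 + (133 - 16)/(-51) = 4 + 117*(-1/51) = 4 - 39/17 = 29/17 ≈ 1.7059)
(O + m(8))**2 = (29/17 + 8**2)**2 = (29/17 + 64)**2 = (1117/17)**2 = 1247689/289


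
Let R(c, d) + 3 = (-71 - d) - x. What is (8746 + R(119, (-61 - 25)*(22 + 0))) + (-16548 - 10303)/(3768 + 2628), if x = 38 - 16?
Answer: 67399781/6396 ≈ 10538.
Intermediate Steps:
x = 22
R(c, d) = -96 - d (R(c, d) = -3 + ((-71 - d) - 1*22) = -3 + ((-71 - d) - 22) = -3 + (-93 - d) = -96 - d)
(8746 + R(119, (-61 - 25)*(22 + 0))) + (-16548 - 10303)/(3768 + 2628) = (8746 + (-96 - (-61 - 25)*(22 + 0))) + (-16548 - 10303)/(3768 + 2628) = (8746 + (-96 - (-86)*22)) - 26851/6396 = (8746 + (-96 - 1*(-1892))) - 26851*1/6396 = (8746 + (-96 + 1892)) - 26851/6396 = (8746 + 1796) - 26851/6396 = 10542 - 26851/6396 = 67399781/6396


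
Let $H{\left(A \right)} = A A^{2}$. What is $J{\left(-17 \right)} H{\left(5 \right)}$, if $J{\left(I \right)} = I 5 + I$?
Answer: $-12750$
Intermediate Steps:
$J{\left(I \right)} = 6 I$ ($J{\left(I \right)} = 5 I + I = 6 I$)
$H{\left(A \right)} = A^{3}$
$J{\left(-17 \right)} H{\left(5 \right)} = 6 \left(-17\right) 5^{3} = \left(-102\right) 125 = -12750$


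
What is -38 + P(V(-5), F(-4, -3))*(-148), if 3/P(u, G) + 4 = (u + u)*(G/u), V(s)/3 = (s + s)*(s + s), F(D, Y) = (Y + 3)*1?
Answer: 73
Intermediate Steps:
F(D, Y) = 3 + Y (F(D, Y) = (3 + Y)*1 = 3 + Y)
V(s) = 12*s**2 (V(s) = 3*((s + s)*(s + s)) = 3*((2*s)*(2*s)) = 3*(4*s**2) = 12*s**2)
P(u, G) = 3/(-4 + 2*G) (P(u, G) = 3/(-4 + (u + u)*(G/u)) = 3/(-4 + (2*u)*(G/u)) = 3/(-4 + 2*G))
-38 + P(V(-5), F(-4, -3))*(-148) = -38 + (3/(2*(-2 + (3 - 3))))*(-148) = -38 + (3/(2*(-2 + 0)))*(-148) = -38 + ((3/2)/(-2))*(-148) = -38 + ((3/2)*(-1/2))*(-148) = -38 - 3/4*(-148) = -38 + 111 = 73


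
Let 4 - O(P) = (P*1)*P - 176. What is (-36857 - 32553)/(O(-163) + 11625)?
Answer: 34705/7382 ≈ 4.7013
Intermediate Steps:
O(P) = 180 - P² (O(P) = 4 - ((P*1)*P - 176) = 4 - (P*P - 176) = 4 - (P² - 176) = 4 - (-176 + P²) = 4 + (176 - P²) = 180 - P²)
(-36857 - 32553)/(O(-163) + 11625) = (-36857 - 32553)/((180 - 1*(-163)²) + 11625) = -69410/((180 - 1*26569) + 11625) = -69410/((180 - 26569) + 11625) = -69410/(-26389 + 11625) = -69410/(-14764) = -69410*(-1/14764) = 34705/7382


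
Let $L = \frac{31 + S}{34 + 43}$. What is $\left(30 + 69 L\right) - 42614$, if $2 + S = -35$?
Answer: $- \frac{3279382}{77} \approx -42589.0$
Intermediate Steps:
$S = -37$ ($S = -2 - 35 = -37$)
$L = - \frac{6}{77}$ ($L = \frac{31 - 37}{34 + 43} = - \frac{6}{77} \approx -0.077922$)
$\left(30 + 69 L\right) - 42614 = \left(30 + 69 \left(- \frac{6}{77}\right)\right) - 42614 = \left(30 - \frac{414}{77}\right) - 42614 = \frac{1896}{77} - 42614 = - \frac{3279382}{77}$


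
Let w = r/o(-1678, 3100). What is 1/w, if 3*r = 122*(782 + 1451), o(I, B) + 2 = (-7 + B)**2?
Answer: 28699941/272426 ≈ 105.35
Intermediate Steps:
o(I, B) = -2 + (-7 + B)**2
r = 272426/3 (r = (122*(782 + 1451))/3 = (122*2233)/3 = (1/3)*272426 = 272426/3 ≈ 90809.)
w = 272426/28699941 (w = 272426/(3*(-2 + (-7 + 3100)**2)) = 272426/(3*(-2 + 3093**2)) = 272426/(3*(-2 + 9566649)) = (272426/3)/9566647 = (272426/3)*(1/9566647) = 272426/28699941 ≈ 0.0094922)
1/w = 1/(272426/28699941) = 28699941/272426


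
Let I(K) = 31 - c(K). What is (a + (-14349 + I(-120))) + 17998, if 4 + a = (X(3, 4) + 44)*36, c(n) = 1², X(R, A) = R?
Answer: 5367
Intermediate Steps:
c(n) = 1
I(K) = 30 (I(K) = 31 - 1*1 = 31 - 1 = 30)
a = 1688 (a = -4 + (3 + 44)*36 = -4 + 47*36 = -4 + 1692 = 1688)
(a + (-14349 + I(-120))) + 17998 = (1688 + (-14349 + 30)) + 17998 = (1688 - 14319) + 17998 = -12631 + 17998 = 5367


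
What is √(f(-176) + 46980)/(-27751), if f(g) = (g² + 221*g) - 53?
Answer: -√39007/27751 ≈ -0.0071169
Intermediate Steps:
f(g) = -53 + g² + 221*g
√(f(-176) + 46980)/(-27751) = √((-53 + (-176)² + 221*(-176)) + 46980)/(-27751) = √((-53 + 30976 - 38896) + 46980)*(-1/27751) = √(-7973 + 46980)*(-1/27751) = √39007*(-1/27751) = -√39007/27751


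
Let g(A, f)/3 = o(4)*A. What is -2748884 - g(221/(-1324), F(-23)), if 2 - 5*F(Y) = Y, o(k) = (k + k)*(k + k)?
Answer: -909869996/331 ≈ -2.7489e+6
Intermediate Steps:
o(k) = 4*k² (o(k) = (2*k)*(2*k) = 4*k²)
F(Y) = ⅖ - Y/5
g(A, f) = 192*A (g(A, f) = 3*((4*4²)*A) = 3*((4*16)*A) = 3*(64*A) = 192*A)
-2748884 - g(221/(-1324), F(-23)) = -2748884 - 192*221/(-1324) = -2748884 - 192*221*(-1/1324) = -2748884 - 192*(-221)/1324 = -2748884 - 1*(-10608/331) = -2748884 + 10608/331 = -909869996/331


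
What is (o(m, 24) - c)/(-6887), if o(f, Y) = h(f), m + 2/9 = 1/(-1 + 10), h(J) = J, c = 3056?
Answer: 27505/61983 ≈ 0.44375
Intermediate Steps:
m = -⅑ (m = -2/9 + 1/(-1 + 10) = -2/9 + 1/9 = -2/9 + ⅑ = -⅑ ≈ -0.11111)
o(f, Y) = f
(o(m, 24) - c)/(-6887) = (-⅑ - 1*3056)/(-6887) = (-⅑ - 3056)*(-1/6887) = -27505/9*(-1/6887) = 27505/61983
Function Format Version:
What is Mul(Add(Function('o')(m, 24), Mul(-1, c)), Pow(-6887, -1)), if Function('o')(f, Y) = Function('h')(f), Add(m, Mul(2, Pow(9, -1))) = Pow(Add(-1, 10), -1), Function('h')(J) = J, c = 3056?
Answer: Rational(27505, 61983) ≈ 0.44375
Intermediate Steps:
m = Rational(-1, 9) (m = Add(Rational(-2, 9), Pow(Add(-1, 10), -1)) = Add(Rational(-2, 9), Pow(9, -1)) = Add(Rational(-2, 9), Rational(1, 9)) = Rational(-1, 9) ≈ -0.11111)
Function('o')(f, Y) = f
Mul(Add(Function('o')(m, 24), Mul(-1, c)), Pow(-6887, -1)) = Mul(Add(Rational(-1, 9), Mul(-1, 3056)), Pow(-6887, -1)) = Mul(Add(Rational(-1, 9), -3056), Rational(-1, 6887)) = Mul(Rational(-27505, 9), Rational(-1, 6887)) = Rational(27505, 61983)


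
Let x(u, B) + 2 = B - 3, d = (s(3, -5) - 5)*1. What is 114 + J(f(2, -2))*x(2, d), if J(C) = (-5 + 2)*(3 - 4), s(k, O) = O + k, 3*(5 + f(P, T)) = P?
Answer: 78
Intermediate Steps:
f(P, T) = -5 + P/3
d = -7 (d = ((-5 + 3) - 5)*1 = (-2 - 5)*1 = -7*1 = -7)
x(u, B) = -5 + B (x(u, B) = -2 + (B - 3) = -2 + (-3 + B) = -5 + B)
J(C) = 3 (J(C) = -3*(-1) = 3)
114 + J(f(2, -2))*x(2, d) = 114 + 3*(-5 - 7) = 114 + 3*(-12) = 114 - 36 = 78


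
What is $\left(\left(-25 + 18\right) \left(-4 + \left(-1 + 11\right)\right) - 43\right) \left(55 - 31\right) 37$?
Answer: $-75480$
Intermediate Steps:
$\left(\left(-25 + 18\right) \left(-4 + \left(-1 + 11\right)\right) - 43\right) \left(55 - 31\right) 37 = \left(- 7 \left(-4 + 10\right) - 43\right) 24 \cdot 37 = \left(\left(-7\right) 6 - 43\right) 24 \cdot 37 = \left(-42 - 43\right) 24 \cdot 37 = \left(-85\right) 24 \cdot 37 = \left(-2040\right) 37 = -75480$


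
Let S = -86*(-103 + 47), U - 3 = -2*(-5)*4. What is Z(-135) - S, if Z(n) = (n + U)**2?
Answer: 3648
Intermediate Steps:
U = 43 (U = 3 - 2*(-5)*4 = 3 + 10*4 = 3 + 40 = 43)
Z(n) = (43 + n)**2 (Z(n) = (n + 43)**2 = (43 + n)**2)
S = 4816 (S = -86*(-56) = 4816)
Z(-135) - S = (43 - 135)**2 - 1*4816 = (-92)**2 - 4816 = 8464 - 4816 = 3648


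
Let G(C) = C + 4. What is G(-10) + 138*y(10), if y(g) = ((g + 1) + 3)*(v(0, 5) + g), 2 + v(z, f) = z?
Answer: 15450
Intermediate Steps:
v(z, f) = -2 + z
G(C) = 4 + C
y(g) = (-2 + g)*(4 + g) (y(g) = ((g + 1) + 3)*((-2 + 0) + g) = ((1 + g) + 3)*(-2 + g) = (4 + g)*(-2 + g) = (-2 + g)*(4 + g))
G(-10) + 138*y(10) = (4 - 10) + 138*(-8 + 10² + 2*10) = -6 + 138*(-8 + 100 + 20) = -6 + 138*112 = -6 + 15456 = 15450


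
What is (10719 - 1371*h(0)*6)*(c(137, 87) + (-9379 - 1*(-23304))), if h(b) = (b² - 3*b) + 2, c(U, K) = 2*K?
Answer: -80829567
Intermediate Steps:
h(b) = 2 + b² - 3*b
(10719 - 1371*h(0)*6)*(c(137, 87) + (-9379 - 1*(-23304))) = (10719 - 1371*(2 + 0² - 3*0)*6)*(2*87 + (-9379 - 1*(-23304))) = (10719 - 1371*(2 + 0 + 0)*6)*(174 + (-9379 + 23304)) = (10719 - 2742*6)*(174 + 13925) = (10719 - 1371*12)*14099 = (10719 - 16452)*14099 = -5733*14099 = -80829567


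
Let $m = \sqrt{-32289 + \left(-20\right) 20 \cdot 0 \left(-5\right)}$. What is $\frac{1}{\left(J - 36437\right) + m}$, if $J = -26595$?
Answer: $- \frac{63032}{3973065313} - \frac{i \sqrt{32289}}{3973065313} \approx -1.5865 \cdot 10^{-5} - 4.5227 \cdot 10^{-8} i$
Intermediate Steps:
$m = i \sqrt{32289}$ ($m = \sqrt{-32289 - 0} = \sqrt{-32289 + 0} = \sqrt{-32289} = i \sqrt{32289} \approx 179.69 i$)
$\frac{1}{\left(J - 36437\right) + m} = \frac{1}{\left(-26595 - 36437\right) + i \sqrt{32289}} = \frac{1}{-63032 + i \sqrt{32289}}$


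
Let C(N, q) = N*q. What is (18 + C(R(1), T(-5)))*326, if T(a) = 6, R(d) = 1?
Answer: 7824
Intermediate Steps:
(18 + C(R(1), T(-5)))*326 = (18 + 1*6)*326 = (18 + 6)*326 = 24*326 = 7824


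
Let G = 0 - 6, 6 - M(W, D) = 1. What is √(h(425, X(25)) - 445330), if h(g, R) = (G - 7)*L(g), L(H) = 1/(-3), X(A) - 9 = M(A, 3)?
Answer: I*√4007931/3 ≈ 667.33*I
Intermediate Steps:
M(W, D) = 5 (M(W, D) = 6 - 1*1 = 6 - 1 = 5)
G = -6
X(A) = 14 (X(A) = 9 + 5 = 14)
L(H) = -⅓
h(g, R) = 13/3 (h(g, R) = (-6 - 7)*(-⅓) = -13*(-⅓) = 13/3)
√(h(425, X(25)) - 445330) = √(13/3 - 445330) = √(-1335977/3) = I*√4007931/3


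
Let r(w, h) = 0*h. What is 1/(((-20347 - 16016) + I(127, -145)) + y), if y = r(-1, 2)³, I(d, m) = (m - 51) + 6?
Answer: -1/36553 ≈ -2.7358e-5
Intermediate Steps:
I(d, m) = -45 + m (I(d, m) = (-51 + m) + 6 = -45 + m)
r(w, h) = 0
y = 0 (y = 0³ = 0)
1/(((-20347 - 16016) + I(127, -145)) + y) = 1/(((-20347 - 16016) + (-45 - 145)) + 0) = 1/((-36363 - 190) + 0) = 1/(-36553 + 0) = 1/(-36553) = -1/36553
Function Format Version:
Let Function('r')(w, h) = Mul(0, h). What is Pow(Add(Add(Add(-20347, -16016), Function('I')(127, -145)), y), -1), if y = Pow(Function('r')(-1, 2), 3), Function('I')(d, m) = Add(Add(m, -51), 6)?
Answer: Rational(-1, 36553) ≈ -2.7358e-5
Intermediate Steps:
Function('I')(d, m) = Add(-45, m) (Function('I')(d, m) = Add(Add(-51, m), 6) = Add(-45, m))
Function('r')(w, h) = 0
y = 0 (y = Pow(0, 3) = 0)
Pow(Add(Add(Add(-20347, -16016), Function('I')(127, -145)), y), -1) = Pow(Add(Add(Add(-20347, -16016), Add(-45, -145)), 0), -1) = Pow(Add(Add(-36363, -190), 0), -1) = Pow(Add(-36553, 0), -1) = Pow(-36553, -1) = Rational(-1, 36553)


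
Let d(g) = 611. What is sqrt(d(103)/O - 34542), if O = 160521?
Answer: I*sqrt(890043320276691)/160521 ≈ 185.85*I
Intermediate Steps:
sqrt(d(103)/O - 34542) = sqrt(611/160521 - 34542) = sqrt(-5544715771/160521) = I*sqrt(890043320276691)/160521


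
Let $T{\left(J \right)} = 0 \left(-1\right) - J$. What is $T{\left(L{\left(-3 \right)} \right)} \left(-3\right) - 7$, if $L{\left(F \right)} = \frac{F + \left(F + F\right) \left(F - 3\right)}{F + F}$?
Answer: $- \frac{47}{2} \approx -23.5$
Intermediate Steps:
$L{\left(F \right)} = \frac{F + 2 F \left(-3 + F\right)}{2 F}$
$T{\left(J \right)} = - J$ ($T{\left(J \right)} = 0 - J = - J$)
$T{\left(L{\left(-3 \right)} \right)} \left(-3\right) - 7 = - (- \frac{5}{2} - 3) \left(-3\right) - 7 = \left(-1\right) \left(- \frac{11}{2}\right) \left(-3\right) - 7 = \frac{11}{2} \left(-3\right) - 7 = - \frac{33}{2} - 7 = - \frac{47}{2}$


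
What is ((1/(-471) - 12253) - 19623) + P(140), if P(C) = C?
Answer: -14947657/471 ≈ -31736.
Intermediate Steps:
((1/(-471) - 12253) - 19623) + P(140) = ((1/(-471) - 12253) - 19623) + 140 = ((-1/471 - 12253) - 19623) + 140 = (-5771164/471 - 19623) + 140 = -15013597/471 + 140 = -14947657/471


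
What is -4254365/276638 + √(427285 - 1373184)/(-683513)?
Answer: -4254365/276638 - I*√945899/683513 ≈ -15.379 - 0.0014229*I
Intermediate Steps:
-4254365/276638 + √(427285 - 1373184)/(-683513) = -4254365*1/276638 + √(-945899)*(-1/683513) = -4254365/276638 + (I*√945899)*(-1/683513) = -4254365/276638 - I*√945899/683513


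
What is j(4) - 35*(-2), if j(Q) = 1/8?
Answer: 561/8 ≈ 70.125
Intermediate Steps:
j(Q) = 1/8
j(4) - 35*(-2) = 1/8 - 35*(-2) = 1/8 + 70 = 561/8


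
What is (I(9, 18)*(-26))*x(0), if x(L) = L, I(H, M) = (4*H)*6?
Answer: 0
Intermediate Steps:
I(H, M) = 24*H
(I(9, 18)*(-26))*x(0) = ((24*9)*(-26))*0 = (216*(-26))*0 = -5616*0 = 0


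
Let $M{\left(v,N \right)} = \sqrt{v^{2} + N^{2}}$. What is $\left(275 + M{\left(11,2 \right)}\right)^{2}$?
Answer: $75750 + 2750 \sqrt{5} \approx 81899.0$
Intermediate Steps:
$M{\left(v,N \right)} = \sqrt{N^{2} + v^{2}}$
$\left(275 + M{\left(11,2 \right)}\right)^{2} = \left(275 + \sqrt{2^{2} + 11^{2}}\right)^{2} = \left(275 + \sqrt{4 + 121}\right)^{2} = \left(275 + \sqrt{125}\right)^{2} = \left(275 + 5 \sqrt{5}\right)^{2}$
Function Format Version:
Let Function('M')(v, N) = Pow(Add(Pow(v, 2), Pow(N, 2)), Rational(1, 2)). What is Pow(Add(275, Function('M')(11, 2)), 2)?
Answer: Add(75750, Mul(2750, Pow(5, Rational(1, 2)))) ≈ 81899.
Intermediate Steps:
Function('M')(v, N) = Pow(Add(Pow(N, 2), Pow(v, 2)), Rational(1, 2))
Pow(Add(275, Function('M')(11, 2)), 2) = Pow(Add(275, Pow(Add(Pow(2, 2), Pow(11, 2)), Rational(1, 2))), 2) = Pow(Add(275, Pow(Add(4, 121), Rational(1, 2))), 2) = Pow(Add(275, Pow(125, Rational(1, 2))), 2) = Pow(Add(275, Mul(5, Pow(5, Rational(1, 2)))), 2)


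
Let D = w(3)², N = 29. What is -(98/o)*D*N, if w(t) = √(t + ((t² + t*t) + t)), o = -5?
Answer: 68208/5 ≈ 13642.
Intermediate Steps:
w(t) = √(2*t + 2*t²) (w(t) = √(t + ((t² + t²) + t)) = √(t + (2*t² + t)) = √(t + (t + 2*t²)) = √(2*t + 2*t²))
D = 24 (D = (√2*√(3*(1 + 3)))² = (√2*√(3*4))² = (√2*√12)² = (√2*(2*√3))² = (2*√6)² = 24)
-(98/o)*D*N = -(98/(-5))*24*29 = -(98*(-⅕))*24*29 = -(-98/5*24)*29 = -(-2352)*29/5 = -1*(-68208/5) = 68208/5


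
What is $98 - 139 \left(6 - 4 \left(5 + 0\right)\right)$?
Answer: $2044$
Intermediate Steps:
$98 - 139 \left(6 - 4 \left(5 + 0\right)\right) = 98 - 139 \left(6 - 20\right) = 98 - -1946 = 98 + 1946 = 2044$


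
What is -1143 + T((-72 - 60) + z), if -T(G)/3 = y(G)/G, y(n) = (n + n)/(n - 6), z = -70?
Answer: -118869/104 ≈ -1143.0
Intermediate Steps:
y(n) = 2*n/(-6 + n) (y(n) = (2*n)/(-6 + n) = 2*n/(-6 + n))
T(G) = -6/(-6 + G) (T(G) = -3*2*G/(-6 + G)/G = -6/(-6 + G))
-1143 + T((-72 - 60) + z) = -1143 - 6/(-6 + ((-72 - 60) - 70)) = -1143 - 6/(-6 + (-132 - 70)) = -1143 - 6/(-6 - 202) = -1143 - 6/(-208) = -1143 - 6*(-1/208) = -1143 + 3/104 = -118869/104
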